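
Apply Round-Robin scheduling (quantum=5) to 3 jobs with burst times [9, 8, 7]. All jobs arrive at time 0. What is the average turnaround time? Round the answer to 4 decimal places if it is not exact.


Time quantum = 5
Execution trace:
  J1 runs 5 units, time = 5
  J2 runs 5 units, time = 10
  J3 runs 5 units, time = 15
  J1 runs 4 units, time = 19
  J2 runs 3 units, time = 22
  J3 runs 2 units, time = 24
Finish times: [19, 22, 24]
Average turnaround = 65/3 = 21.6667

21.6667


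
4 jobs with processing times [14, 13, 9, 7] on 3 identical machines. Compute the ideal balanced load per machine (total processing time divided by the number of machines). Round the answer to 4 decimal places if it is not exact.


Total processing time = 14 + 13 + 9 + 7 = 43
Number of machines = 3
Ideal balanced load = 43 / 3 = 14.3333

14.3333


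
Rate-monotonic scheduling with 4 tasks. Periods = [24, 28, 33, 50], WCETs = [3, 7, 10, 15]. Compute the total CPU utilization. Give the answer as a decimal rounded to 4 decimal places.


Compute individual utilizations (exact fractions):
  Task 1: C/T = 3/24 = 1/8 (approx. 0.125)
  Task 2: C/T = 7/28 = 1/4 (approx. 0.25)
  Task 3: C/T = 10/33 (approx. 0.303)
  Task 4: C/T = 15/50 = 3/10 (approx. 0.3)
Total utilization U = 1/8 + 1/4 + 10/33 + 3/10 = 1291/1320
Rounded to 4 decimal places: U = 0.9780
RM (Liu & Layland) bound for 4 tasks = 0.756828; compare with U = 1291/1320 (approx. 0.978030)
bound < U <= 1, so the RM sufficient condition is not met (inconclusive; an exact test such as response-time analysis is needed).

0.9780


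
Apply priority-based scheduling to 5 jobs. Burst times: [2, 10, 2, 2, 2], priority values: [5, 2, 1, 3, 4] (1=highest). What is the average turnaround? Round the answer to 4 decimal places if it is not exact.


Sort by priority (ascending = highest first):
Order: [(1, 2), (2, 10), (3, 2), (4, 2), (5, 2)]
Completion times:
  Priority 1, burst=2, C=2
  Priority 2, burst=10, C=12
  Priority 3, burst=2, C=14
  Priority 4, burst=2, C=16
  Priority 5, burst=2, C=18
Average turnaround = 62/5 = 12.4

12.4


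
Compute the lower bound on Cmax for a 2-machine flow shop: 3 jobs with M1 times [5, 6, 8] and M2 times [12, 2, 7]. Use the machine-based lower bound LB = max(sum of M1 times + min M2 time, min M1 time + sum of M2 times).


LB1 = sum(M1 times) + min(M2 times) = 19 + 2 = 21
LB2 = min(M1 times) + sum(M2 times) = 5 + 21 = 26
Lower bound = max(LB1, LB2) = max(21, 26) = 26

26


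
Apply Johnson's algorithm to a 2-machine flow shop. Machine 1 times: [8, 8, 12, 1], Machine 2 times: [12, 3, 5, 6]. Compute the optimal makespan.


Apply Johnson's rule:
  Group 1 (a <= b): [(4, 1, 6), (1, 8, 12)]
  Group 2 (a > b): [(3, 12, 5), (2, 8, 3)]
Optimal job order: [4, 1, 3, 2]
Schedule:
  Job 4: M1 done at 1, M2 done at 7
  Job 1: M1 done at 9, M2 done at 21
  Job 3: M1 done at 21, M2 done at 26
  Job 2: M1 done at 29, M2 done at 32
Makespan = 32

32


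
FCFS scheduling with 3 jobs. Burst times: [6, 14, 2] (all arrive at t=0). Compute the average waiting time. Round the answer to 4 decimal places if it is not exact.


FCFS order (as given): [6, 14, 2]
Waiting times:
  Job 1: wait = 0
  Job 2: wait = 6
  Job 3: wait = 20
Sum of waiting times = 26
Average waiting time = 26/3 = 8.6667

8.6667


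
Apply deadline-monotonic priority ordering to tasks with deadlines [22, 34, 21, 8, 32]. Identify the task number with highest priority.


Sort tasks by relative deadline (ascending):
  Task 4: deadline = 8
  Task 3: deadline = 21
  Task 1: deadline = 22
  Task 5: deadline = 32
  Task 2: deadline = 34
Priority order (highest first): [4, 3, 1, 5, 2]
Highest priority task = 4

4


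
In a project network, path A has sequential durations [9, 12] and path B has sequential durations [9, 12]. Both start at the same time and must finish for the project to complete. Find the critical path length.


Path A total = 9 + 12 = 21
Path B total = 9 + 12 = 21
Critical path = longest path = max(21, 21) = 21

21


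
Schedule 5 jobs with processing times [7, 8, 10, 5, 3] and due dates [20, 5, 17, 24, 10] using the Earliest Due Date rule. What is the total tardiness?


Sort by due date (EDD order): [(8, 5), (3, 10), (10, 17), (7, 20), (5, 24)]
Compute completion times and tardiness:
  Job 1: p=8, d=5, C=8, tardiness=max(0,8-5)=3
  Job 2: p=3, d=10, C=11, tardiness=max(0,11-10)=1
  Job 3: p=10, d=17, C=21, tardiness=max(0,21-17)=4
  Job 4: p=7, d=20, C=28, tardiness=max(0,28-20)=8
  Job 5: p=5, d=24, C=33, tardiness=max(0,33-24)=9
Total tardiness = 25

25


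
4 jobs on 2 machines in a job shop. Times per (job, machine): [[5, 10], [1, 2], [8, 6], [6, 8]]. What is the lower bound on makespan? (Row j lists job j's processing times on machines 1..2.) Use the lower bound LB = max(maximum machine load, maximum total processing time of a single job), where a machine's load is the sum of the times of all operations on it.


Machine loads:
  Machine 1: 5 + 1 + 8 + 6 = 20
  Machine 2: 10 + 2 + 6 + 8 = 26
Max machine load = 26
Job totals:
  Job 1: 15
  Job 2: 3
  Job 3: 14
  Job 4: 14
Max job total = 15
Lower bound = max(26, 15) = 26

26


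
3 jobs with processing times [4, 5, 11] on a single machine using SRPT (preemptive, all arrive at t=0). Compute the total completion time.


Since all jobs arrive at t=0, SRPT equals SPT ordering.
SPT order: [4, 5, 11]
Completion times:
  Job 1: p=4, C=4
  Job 2: p=5, C=9
  Job 3: p=11, C=20
Total completion time = 4 + 9 + 20 = 33

33


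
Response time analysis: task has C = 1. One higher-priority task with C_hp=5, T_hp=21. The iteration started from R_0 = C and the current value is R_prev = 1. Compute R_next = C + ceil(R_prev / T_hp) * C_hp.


R_next = C + ceil(R_prev / T_hp) * C_hp
ceil(1 / 21) = ceil(0.0476) = 1
Interference = 1 * 5 = 5
R_next = 1 + 5 = 6

6


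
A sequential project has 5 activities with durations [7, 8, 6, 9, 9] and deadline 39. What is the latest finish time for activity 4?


LF(activity 4) = deadline - sum of successor durations
Successors: activities 5 through 5 with durations [9]
Sum of successor durations = 9
LF = 39 - 9 = 30

30


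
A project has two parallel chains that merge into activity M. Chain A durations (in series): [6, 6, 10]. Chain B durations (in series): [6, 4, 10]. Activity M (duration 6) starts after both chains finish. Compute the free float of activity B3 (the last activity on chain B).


ES(B3) = sum of predecessors on chain B = 10
EF(B3) = ES + duration = 10 + 10 = 20
Successor of B3 is M. ES(M) = max(sum(A), sum(B)) = max(22, 20) = 22
Free float = ES(successor) - EF(current) = 22 - 20 = 2

2


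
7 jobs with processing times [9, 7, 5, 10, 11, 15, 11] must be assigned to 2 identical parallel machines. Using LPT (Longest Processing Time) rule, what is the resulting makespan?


Sort jobs in decreasing order (LPT): [15, 11, 11, 10, 9, 7, 5]
Assign each job to the least loaded machine:
  Machine 1: jobs [15, 10, 7], load = 32
  Machine 2: jobs [11, 11, 9, 5], load = 36
Makespan = max load = 36

36


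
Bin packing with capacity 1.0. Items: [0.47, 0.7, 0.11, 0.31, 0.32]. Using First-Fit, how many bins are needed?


Place items sequentially using First-Fit:
  Item 0.47 -> new Bin 1
  Item 0.7 -> new Bin 2
  Item 0.11 -> Bin 1 (now 0.58)
  Item 0.31 -> Bin 1 (now 0.89)
  Item 0.32 -> new Bin 3
Total bins used = 3

3


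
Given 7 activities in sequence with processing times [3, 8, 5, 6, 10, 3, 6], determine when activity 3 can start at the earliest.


Activity 3 starts after activities 1 through 2 complete.
Predecessor durations: [3, 8]
ES = 3 + 8 = 11

11


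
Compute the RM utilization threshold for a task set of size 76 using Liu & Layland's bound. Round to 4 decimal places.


Compute 2^(1/76) = 1.0091620748
Subtract 1: 1.0091620748 - 1 = 0.0091620748
Multiply by n: 76 * 0.0091620748 = 0.6963176848
Round to 4 dp: 0.6963

0.6963


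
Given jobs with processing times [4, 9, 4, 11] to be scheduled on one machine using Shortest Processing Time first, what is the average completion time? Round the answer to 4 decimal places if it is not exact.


Sort jobs by processing time (SPT order): [4, 4, 9, 11]
Compute completion times sequentially:
  Job 1: processing = 4, completes at 4
  Job 2: processing = 4, completes at 8
  Job 3: processing = 9, completes at 17
  Job 4: processing = 11, completes at 28
Sum of completion times = 57
Average completion time = 57/4 = 14.25

14.25


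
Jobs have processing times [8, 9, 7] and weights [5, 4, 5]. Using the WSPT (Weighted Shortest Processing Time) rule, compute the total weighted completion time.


Compute p/w ratios and sort ascending (WSPT): [(7, 5), (8, 5), (9, 4)]
Compute weighted completion times:
  Job (p=7,w=5): C=7, w*C=5*7=35
  Job (p=8,w=5): C=15, w*C=5*15=75
  Job (p=9,w=4): C=24, w*C=4*24=96
Total weighted completion time = 206

206


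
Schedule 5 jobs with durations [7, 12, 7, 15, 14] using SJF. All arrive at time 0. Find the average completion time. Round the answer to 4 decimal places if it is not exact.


SJF order (ascending): [7, 7, 12, 14, 15]
Completion times:
  Job 1: burst=7, C=7
  Job 2: burst=7, C=14
  Job 3: burst=12, C=26
  Job 4: burst=14, C=40
  Job 5: burst=15, C=55
Average completion = 142/5 = 28.4

28.4


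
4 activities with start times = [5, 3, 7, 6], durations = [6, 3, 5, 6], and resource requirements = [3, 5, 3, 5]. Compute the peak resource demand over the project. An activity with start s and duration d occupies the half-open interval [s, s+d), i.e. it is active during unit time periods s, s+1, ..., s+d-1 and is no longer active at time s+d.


Each activity i is active on [start_i, start_i + duration_i).
Compute total resource usage per time slot:
  t=0: active resources = [], total = 0
  t=1: active resources = [], total = 0
  t=2: active resources = [], total = 0
  t=3: active resources = [5], total = 5
  t=4: active resources = [5], total = 5
  t=5: active resources = [3, 5], total = 8
  t=6: active resources = [3, 5], total = 8
  t=7: active resources = [3, 3, 5], total = 11
  t=8: active resources = [3, 3, 5], total = 11
  t=9: active resources = [3, 3, 5], total = 11
  t=10: active resources = [3, 3, 5], total = 11
  t=11: active resources = [3, 5], total = 8
Peak resource demand = 11

11


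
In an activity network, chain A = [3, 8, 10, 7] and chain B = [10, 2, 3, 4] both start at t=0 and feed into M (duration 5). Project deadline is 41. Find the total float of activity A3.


Forward pass: ES(A3) = sum of predecessors on chain A = 11
EF = ES + duration = 11 + 10 = 21
Backward pass: LF(M) = deadline = 41; LS(M) = 41 - 5 = 36
LF(A3) = LS(M) - sum(successors on chain A) = 36 - 7 = 29
LS = LF - duration = 29 - 10 = 19
Total float = LS - ES = 19 - 11 = 8

8


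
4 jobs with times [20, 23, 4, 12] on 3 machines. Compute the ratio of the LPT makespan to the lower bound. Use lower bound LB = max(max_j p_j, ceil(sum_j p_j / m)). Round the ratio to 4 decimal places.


LPT order: [23, 20, 12, 4]
Machine loads after assignment: [23, 20, 16]
LPT makespan = 23
Lower bound = max(max_job, ceil(total/3)) = max(23, 20) = 23
Ratio = 23 / 23 = 1.0

1.0


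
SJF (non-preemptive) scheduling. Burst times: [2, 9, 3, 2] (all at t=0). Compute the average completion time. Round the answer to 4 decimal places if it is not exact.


SJF order (ascending): [2, 2, 3, 9]
Completion times:
  Job 1: burst=2, C=2
  Job 2: burst=2, C=4
  Job 3: burst=3, C=7
  Job 4: burst=9, C=16
Average completion = 29/4 = 7.25

7.25


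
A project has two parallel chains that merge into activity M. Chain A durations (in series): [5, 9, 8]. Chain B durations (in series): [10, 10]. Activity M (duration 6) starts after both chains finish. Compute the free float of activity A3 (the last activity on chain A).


ES(A3) = sum of predecessors on chain A = 14
EF(A3) = ES + duration = 14 + 8 = 22
Successor of A3 is M. ES(M) = max(sum(A), sum(B)) = max(22, 20) = 22
Free float = ES(successor) - EF(current) = 22 - 22 = 0

0


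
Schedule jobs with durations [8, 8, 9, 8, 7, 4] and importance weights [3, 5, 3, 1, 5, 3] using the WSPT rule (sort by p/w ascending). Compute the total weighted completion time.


Compute p/w ratios and sort ascending (WSPT): [(4, 3), (7, 5), (8, 5), (8, 3), (9, 3), (8, 1)]
Compute weighted completion times:
  Job (p=4,w=3): C=4, w*C=3*4=12
  Job (p=7,w=5): C=11, w*C=5*11=55
  Job (p=8,w=5): C=19, w*C=5*19=95
  Job (p=8,w=3): C=27, w*C=3*27=81
  Job (p=9,w=3): C=36, w*C=3*36=108
  Job (p=8,w=1): C=44, w*C=1*44=44
Total weighted completion time = 395

395


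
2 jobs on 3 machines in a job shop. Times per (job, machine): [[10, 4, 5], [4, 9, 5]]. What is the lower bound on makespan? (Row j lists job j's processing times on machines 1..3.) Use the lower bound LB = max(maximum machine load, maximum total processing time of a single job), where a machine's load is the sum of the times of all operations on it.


Machine loads:
  Machine 1: 10 + 4 = 14
  Machine 2: 4 + 9 = 13
  Machine 3: 5 + 5 = 10
Max machine load = 14
Job totals:
  Job 1: 19
  Job 2: 18
Max job total = 19
Lower bound = max(14, 19) = 19

19


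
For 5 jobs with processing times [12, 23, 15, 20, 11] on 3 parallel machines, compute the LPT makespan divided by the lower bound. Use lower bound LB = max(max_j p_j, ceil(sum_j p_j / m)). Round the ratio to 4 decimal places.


LPT order: [23, 20, 15, 12, 11]
Machine loads after assignment: [23, 31, 27]
LPT makespan = 31
Lower bound = max(max_job, ceil(total/3)) = max(23, 27) = 27
Ratio = 31 / 27 = 1.1481

1.1481


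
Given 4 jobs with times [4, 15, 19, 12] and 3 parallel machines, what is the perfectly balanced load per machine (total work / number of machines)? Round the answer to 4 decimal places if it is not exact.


Total processing time = 4 + 15 + 19 + 12 = 50
Number of machines = 3
Ideal balanced load = 50 / 3 = 16.6667

16.6667


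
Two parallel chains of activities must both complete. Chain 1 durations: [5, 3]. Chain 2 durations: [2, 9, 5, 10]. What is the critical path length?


Path A total = 5 + 3 = 8
Path B total = 2 + 9 + 5 + 10 = 26
Critical path = longest path = max(8, 26) = 26

26


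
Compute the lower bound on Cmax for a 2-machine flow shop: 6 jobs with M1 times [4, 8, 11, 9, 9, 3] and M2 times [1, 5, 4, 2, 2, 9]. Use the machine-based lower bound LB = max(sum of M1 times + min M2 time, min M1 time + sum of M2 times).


LB1 = sum(M1 times) + min(M2 times) = 44 + 1 = 45
LB2 = min(M1 times) + sum(M2 times) = 3 + 23 = 26
Lower bound = max(LB1, LB2) = max(45, 26) = 45

45


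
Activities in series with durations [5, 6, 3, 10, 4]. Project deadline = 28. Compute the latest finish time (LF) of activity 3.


LF(activity 3) = deadline - sum of successor durations
Successors: activities 4 through 5 with durations [10, 4]
Sum of successor durations = 14
LF = 28 - 14 = 14

14


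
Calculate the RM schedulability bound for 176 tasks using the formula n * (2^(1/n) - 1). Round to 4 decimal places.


Compute 2^(1/176) = 1.0039461017
Subtract 1: 1.0039461017 - 1 = 0.0039461017
Multiply by n: 176 * 0.0039461017 = 0.6945138992
Round to 4 dp: 0.6945

0.6945


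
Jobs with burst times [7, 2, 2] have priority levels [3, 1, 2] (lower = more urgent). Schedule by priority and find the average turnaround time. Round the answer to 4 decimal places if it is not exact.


Sort by priority (ascending = highest first):
Order: [(1, 2), (2, 2), (3, 7)]
Completion times:
  Priority 1, burst=2, C=2
  Priority 2, burst=2, C=4
  Priority 3, burst=7, C=11
Average turnaround = 17/3 = 5.6667

5.6667


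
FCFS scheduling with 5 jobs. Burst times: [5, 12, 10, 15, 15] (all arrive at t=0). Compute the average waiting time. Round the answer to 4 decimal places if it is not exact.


FCFS order (as given): [5, 12, 10, 15, 15]
Waiting times:
  Job 1: wait = 0
  Job 2: wait = 5
  Job 3: wait = 17
  Job 4: wait = 27
  Job 5: wait = 42
Sum of waiting times = 91
Average waiting time = 91/5 = 18.2

18.2


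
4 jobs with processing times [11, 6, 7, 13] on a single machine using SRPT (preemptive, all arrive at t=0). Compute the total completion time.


Since all jobs arrive at t=0, SRPT equals SPT ordering.
SPT order: [6, 7, 11, 13]
Completion times:
  Job 1: p=6, C=6
  Job 2: p=7, C=13
  Job 3: p=11, C=24
  Job 4: p=13, C=37
Total completion time = 6 + 13 + 24 + 37 = 80

80


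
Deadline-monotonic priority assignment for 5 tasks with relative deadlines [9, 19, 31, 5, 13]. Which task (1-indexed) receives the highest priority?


Sort tasks by relative deadline (ascending):
  Task 4: deadline = 5
  Task 1: deadline = 9
  Task 5: deadline = 13
  Task 2: deadline = 19
  Task 3: deadline = 31
Priority order (highest first): [4, 1, 5, 2, 3]
Highest priority task = 4

4


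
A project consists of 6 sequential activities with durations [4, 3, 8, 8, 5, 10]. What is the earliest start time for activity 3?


Activity 3 starts after activities 1 through 2 complete.
Predecessor durations: [4, 3]
ES = 4 + 3 = 7

7


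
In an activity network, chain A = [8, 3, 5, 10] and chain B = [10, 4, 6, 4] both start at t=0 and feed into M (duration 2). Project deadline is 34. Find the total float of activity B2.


Forward pass: ES(B2) = sum of predecessors on chain B = 10
EF = ES + duration = 10 + 4 = 14
Backward pass: LF(M) = deadline = 34; LS(M) = 34 - 2 = 32
LF(B2) = LS(M) - sum(successors on chain B) = 32 - 10 = 22
LS = LF - duration = 22 - 4 = 18
Total float = LS - ES = 18 - 10 = 8

8


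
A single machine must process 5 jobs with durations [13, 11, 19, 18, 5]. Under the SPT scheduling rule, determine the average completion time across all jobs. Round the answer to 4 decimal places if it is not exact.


Sort jobs by processing time (SPT order): [5, 11, 13, 18, 19]
Compute completion times sequentially:
  Job 1: processing = 5, completes at 5
  Job 2: processing = 11, completes at 16
  Job 3: processing = 13, completes at 29
  Job 4: processing = 18, completes at 47
  Job 5: processing = 19, completes at 66
Sum of completion times = 163
Average completion time = 163/5 = 32.6

32.6


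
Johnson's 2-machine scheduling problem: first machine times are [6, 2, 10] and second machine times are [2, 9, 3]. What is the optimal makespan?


Apply Johnson's rule:
  Group 1 (a <= b): [(2, 2, 9)]
  Group 2 (a > b): [(3, 10, 3), (1, 6, 2)]
Optimal job order: [2, 3, 1]
Schedule:
  Job 2: M1 done at 2, M2 done at 11
  Job 3: M1 done at 12, M2 done at 15
  Job 1: M1 done at 18, M2 done at 20
Makespan = 20

20


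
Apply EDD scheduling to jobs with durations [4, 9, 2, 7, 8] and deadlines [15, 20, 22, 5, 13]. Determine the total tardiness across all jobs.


Sort by due date (EDD order): [(7, 5), (8, 13), (4, 15), (9, 20), (2, 22)]
Compute completion times and tardiness:
  Job 1: p=7, d=5, C=7, tardiness=max(0,7-5)=2
  Job 2: p=8, d=13, C=15, tardiness=max(0,15-13)=2
  Job 3: p=4, d=15, C=19, tardiness=max(0,19-15)=4
  Job 4: p=9, d=20, C=28, tardiness=max(0,28-20)=8
  Job 5: p=2, d=22, C=30, tardiness=max(0,30-22)=8
Total tardiness = 24

24


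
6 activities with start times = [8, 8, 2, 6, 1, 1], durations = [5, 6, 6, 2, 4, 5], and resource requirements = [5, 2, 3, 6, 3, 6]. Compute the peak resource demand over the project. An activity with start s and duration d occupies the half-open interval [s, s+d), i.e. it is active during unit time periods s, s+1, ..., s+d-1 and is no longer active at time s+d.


Each activity i is active on [start_i, start_i + duration_i).
Compute total resource usage per time slot:
  t=0: active resources = [], total = 0
  t=1: active resources = [3, 6], total = 9
  t=2: active resources = [3, 3, 6], total = 12
  t=3: active resources = [3, 3, 6], total = 12
  t=4: active resources = [3, 3, 6], total = 12
  t=5: active resources = [3, 6], total = 9
  t=6: active resources = [3, 6], total = 9
  t=7: active resources = [3, 6], total = 9
  t=8: active resources = [5, 2], total = 7
  t=9: active resources = [5, 2], total = 7
  t=10: active resources = [5, 2], total = 7
  t=11: active resources = [5, 2], total = 7
  t=12: active resources = [5, 2], total = 7
  t=13: active resources = [2], total = 2
Peak resource demand = 12

12


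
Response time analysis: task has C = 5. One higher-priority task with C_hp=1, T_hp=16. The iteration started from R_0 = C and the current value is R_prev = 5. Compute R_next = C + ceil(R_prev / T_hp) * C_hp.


R_next = C + ceil(R_prev / T_hp) * C_hp
ceil(5 / 16) = ceil(0.3125) = 1
Interference = 1 * 1 = 1
R_next = 5 + 1 = 6

6


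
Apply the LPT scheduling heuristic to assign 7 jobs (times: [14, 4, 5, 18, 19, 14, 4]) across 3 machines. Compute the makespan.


Sort jobs in decreasing order (LPT): [19, 18, 14, 14, 5, 4, 4]
Assign each job to the least loaded machine:
  Machine 1: jobs [19, 4, 4], load = 27
  Machine 2: jobs [18, 5], load = 23
  Machine 3: jobs [14, 14], load = 28
Makespan = max load = 28

28


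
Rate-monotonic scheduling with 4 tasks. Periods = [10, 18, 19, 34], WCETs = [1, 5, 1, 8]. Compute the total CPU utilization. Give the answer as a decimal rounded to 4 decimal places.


Compute individual utilizations (exact fractions):
  Task 1: C/T = 1/10 (approx. 0.1)
  Task 2: C/T = 5/18 (approx. 0.2778)
  Task 3: C/T = 1/19 (approx. 0.0526)
  Task 4: C/T = 8/34 = 4/17 (approx. 0.2353)
Total utilization U = 1/10 + 5/18 + 1/19 + 4/17 = 9676/14535
Rounded to 4 decimal places: U = 0.6657
RM (Liu & Layland) bound for 4 tasks = 0.756828; compare with U = 9676/14535 (approx. 0.665703)
U <= bound, so schedulable by RM sufficient condition.

0.6657


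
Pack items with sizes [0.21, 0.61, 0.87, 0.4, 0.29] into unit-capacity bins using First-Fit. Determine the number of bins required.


Place items sequentially using First-Fit:
  Item 0.21 -> new Bin 1
  Item 0.61 -> Bin 1 (now 0.82)
  Item 0.87 -> new Bin 2
  Item 0.4 -> new Bin 3
  Item 0.29 -> Bin 3 (now 0.69)
Total bins used = 3

3


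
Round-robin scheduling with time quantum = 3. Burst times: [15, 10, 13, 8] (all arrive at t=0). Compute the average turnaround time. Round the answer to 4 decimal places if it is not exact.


Time quantum = 3
Execution trace:
  J1 runs 3 units, time = 3
  J2 runs 3 units, time = 6
  J3 runs 3 units, time = 9
  J4 runs 3 units, time = 12
  J1 runs 3 units, time = 15
  J2 runs 3 units, time = 18
  J3 runs 3 units, time = 21
  J4 runs 3 units, time = 24
  J1 runs 3 units, time = 27
  J2 runs 3 units, time = 30
  J3 runs 3 units, time = 33
  J4 runs 2 units, time = 35
  J1 runs 3 units, time = 38
  J2 runs 1 units, time = 39
  J3 runs 3 units, time = 42
  J1 runs 3 units, time = 45
  J3 runs 1 units, time = 46
Finish times: [45, 39, 46, 35]
Average turnaround = 165/4 = 41.25

41.25


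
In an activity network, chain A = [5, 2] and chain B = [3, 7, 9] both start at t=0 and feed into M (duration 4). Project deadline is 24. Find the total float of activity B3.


Forward pass: ES(B3) = sum of predecessors on chain B = 10
EF = ES + duration = 10 + 9 = 19
Backward pass: LF(M) = deadline = 24; LS(M) = 24 - 4 = 20
LF(B3) = LS(M) - sum(successors on chain B) = 20 - 0 = 20
LS = LF - duration = 20 - 9 = 11
Total float = LS - ES = 11 - 10 = 1

1


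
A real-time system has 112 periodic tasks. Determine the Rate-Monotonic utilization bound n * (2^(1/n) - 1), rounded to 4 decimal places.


Compute 2^(1/112) = 1.0062080044
Subtract 1: 1.0062080044 - 1 = 0.0062080044
Multiply by n: 112 * 0.0062080044 = 0.6952964928
Round to 4 dp: 0.6953

0.6953


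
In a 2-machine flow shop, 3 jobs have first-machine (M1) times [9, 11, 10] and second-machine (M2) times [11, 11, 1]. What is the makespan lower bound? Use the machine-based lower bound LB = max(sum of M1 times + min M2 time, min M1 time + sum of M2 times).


LB1 = sum(M1 times) + min(M2 times) = 30 + 1 = 31
LB2 = min(M1 times) + sum(M2 times) = 9 + 23 = 32
Lower bound = max(LB1, LB2) = max(31, 32) = 32

32


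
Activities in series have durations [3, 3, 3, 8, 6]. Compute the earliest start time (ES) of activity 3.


Activity 3 starts after activities 1 through 2 complete.
Predecessor durations: [3, 3]
ES = 3 + 3 = 6

6


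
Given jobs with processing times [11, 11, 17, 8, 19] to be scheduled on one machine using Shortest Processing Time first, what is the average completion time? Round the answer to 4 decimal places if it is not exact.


Sort jobs by processing time (SPT order): [8, 11, 11, 17, 19]
Compute completion times sequentially:
  Job 1: processing = 8, completes at 8
  Job 2: processing = 11, completes at 19
  Job 3: processing = 11, completes at 30
  Job 4: processing = 17, completes at 47
  Job 5: processing = 19, completes at 66
Sum of completion times = 170
Average completion time = 170/5 = 34.0

34.0


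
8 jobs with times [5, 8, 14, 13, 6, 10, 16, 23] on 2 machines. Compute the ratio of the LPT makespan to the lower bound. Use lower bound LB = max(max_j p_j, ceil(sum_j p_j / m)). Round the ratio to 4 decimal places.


LPT order: [23, 16, 14, 13, 10, 8, 6, 5]
Machine loads after assignment: [49, 46]
LPT makespan = 49
Lower bound = max(max_job, ceil(total/2)) = max(23, 48) = 48
Ratio = 49 / 48 = 1.0208

1.0208


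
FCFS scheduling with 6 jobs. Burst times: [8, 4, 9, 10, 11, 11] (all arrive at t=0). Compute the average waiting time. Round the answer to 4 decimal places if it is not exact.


FCFS order (as given): [8, 4, 9, 10, 11, 11]
Waiting times:
  Job 1: wait = 0
  Job 2: wait = 8
  Job 3: wait = 12
  Job 4: wait = 21
  Job 5: wait = 31
  Job 6: wait = 42
Sum of waiting times = 114
Average waiting time = 114/6 = 19.0

19.0


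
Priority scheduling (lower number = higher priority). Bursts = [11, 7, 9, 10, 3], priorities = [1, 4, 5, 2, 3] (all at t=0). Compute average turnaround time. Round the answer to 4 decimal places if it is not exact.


Sort by priority (ascending = highest first):
Order: [(1, 11), (2, 10), (3, 3), (4, 7), (5, 9)]
Completion times:
  Priority 1, burst=11, C=11
  Priority 2, burst=10, C=21
  Priority 3, burst=3, C=24
  Priority 4, burst=7, C=31
  Priority 5, burst=9, C=40
Average turnaround = 127/5 = 25.4

25.4


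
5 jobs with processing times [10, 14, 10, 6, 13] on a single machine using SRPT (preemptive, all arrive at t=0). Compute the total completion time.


Since all jobs arrive at t=0, SRPT equals SPT ordering.
SPT order: [6, 10, 10, 13, 14]
Completion times:
  Job 1: p=6, C=6
  Job 2: p=10, C=16
  Job 3: p=10, C=26
  Job 4: p=13, C=39
  Job 5: p=14, C=53
Total completion time = 6 + 16 + 26 + 39 + 53 = 140

140


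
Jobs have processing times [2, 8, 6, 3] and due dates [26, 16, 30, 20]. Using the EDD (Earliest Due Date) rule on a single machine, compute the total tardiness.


Sort by due date (EDD order): [(8, 16), (3, 20), (2, 26), (6, 30)]
Compute completion times and tardiness:
  Job 1: p=8, d=16, C=8, tardiness=max(0,8-16)=0
  Job 2: p=3, d=20, C=11, tardiness=max(0,11-20)=0
  Job 3: p=2, d=26, C=13, tardiness=max(0,13-26)=0
  Job 4: p=6, d=30, C=19, tardiness=max(0,19-30)=0
Total tardiness = 0

0


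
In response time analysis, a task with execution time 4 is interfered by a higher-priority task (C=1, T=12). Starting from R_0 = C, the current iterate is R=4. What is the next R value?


R_next = C + ceil(R_prev / T_hp) * C_hp
ceil(4 / 12) = ceil(0.3333) = 1
Interference = 1 * 1 = 1
R_next = 4 + 1 = 5

5


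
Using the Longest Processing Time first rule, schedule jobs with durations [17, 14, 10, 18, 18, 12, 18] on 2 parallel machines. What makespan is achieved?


Sort jobs in decreasing order (LPT): [18, 18, 18, 17, 14, 12, 10]
Assign each job to the least loaded machine:
  Machine 1: jobs [18, 18, 12, 10], load = 58
  Machine 2: jobs [18, 17, 14], load = 49
Makespan = max load = 58

58


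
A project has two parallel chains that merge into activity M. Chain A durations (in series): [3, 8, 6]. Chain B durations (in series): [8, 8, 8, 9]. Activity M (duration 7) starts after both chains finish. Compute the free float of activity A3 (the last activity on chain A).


ES(A3) = sum of predecessors on chain A = 11
EF(A3) = ES + duration = 11 + 6 = 17
Successor of A3 is M. ES(M) = max(sum(A), sum(B)) = max(17, 33) = 33
Free float = ES(successor) - EF(current) = 33 - 17 = 16

16


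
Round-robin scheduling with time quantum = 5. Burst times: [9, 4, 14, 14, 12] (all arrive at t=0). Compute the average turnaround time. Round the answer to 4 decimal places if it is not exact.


Time quantum = 5
Execution trace:
  J1 runs 5 units, time = 5
  J2 runs 4 units, time = 9
  J3 runs 5 units, time = 14
  J4 runs 5 units, time = 19
  J5 runs 5 units, time = 24
  J1 runs 4 units, time = 28
  J3 runs 5 units, time = 33
  J4 runs 5 units, time = 38
  J5 runs 5 units, time = 43
  J3 runs 4 units, time = 47
  J4 runs 4 units, time = 51
  J5 runs 2 units, time = 53
Finish times: [28, 9, 47, 51, 53]
Average turnaround = 188/5 = 37.6

37.6


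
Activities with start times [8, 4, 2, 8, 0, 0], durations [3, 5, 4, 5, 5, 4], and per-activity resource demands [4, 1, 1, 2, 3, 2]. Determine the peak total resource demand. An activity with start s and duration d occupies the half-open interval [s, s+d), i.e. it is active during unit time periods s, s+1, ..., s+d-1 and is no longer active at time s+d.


Each activity i is active on [start_i, start_i + duration_i).
Compute total resource usage per time slot:
  t=0: active resources = [3, 2], total = 5
  t=1: active resources = [3, 2], total = 5
  t=2: active resources = [1, 3, 2], total = 6
  t=3: active resources = [1, 3, 2], total = 6
  t=4: active resources = [1, 1, 3], total = 5
  t=5: active resources = [1, 1], total = 2
  t=6: active resources = [1], total = 1
  t=7: active resources = [1], total = 1
  t=8: active resources = [4, 1, 2], total = 7
  t=9: active resources = [4, 2], total = 6
  t=10: active resources = [4, 2], total = 6
  t=11: active resources = [2], total = 2
  t=12: active resources = [2], total = 2
Peak resource demand = 7

7


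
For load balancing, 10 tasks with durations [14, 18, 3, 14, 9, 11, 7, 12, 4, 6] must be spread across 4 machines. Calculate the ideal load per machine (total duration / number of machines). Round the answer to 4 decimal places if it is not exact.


Total processing time = 14 + 18 + 3 + 14 + 9 + 11 + 7 + 12 + 4 + 6 = 98
Number of machines = 4
Ideal balanced load = 98 / 4 = 24.5

24.5


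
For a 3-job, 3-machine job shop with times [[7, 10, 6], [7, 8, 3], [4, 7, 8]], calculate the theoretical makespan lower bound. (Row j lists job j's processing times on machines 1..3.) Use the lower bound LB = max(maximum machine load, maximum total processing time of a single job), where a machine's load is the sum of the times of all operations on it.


Machine loads:
  Machine 1: 7 + 7 + 4 = 18
  Machine 2: 10 + 8 + 7 = 25
  Machine 3: 6 + 3 + 8 = 17
Max machine load = 25
Job totals:
  Job 1: 23
  Job 2: 18
  Job 3: 19
Max job total = 23
Lower bound = max(25, 23) = 25

25


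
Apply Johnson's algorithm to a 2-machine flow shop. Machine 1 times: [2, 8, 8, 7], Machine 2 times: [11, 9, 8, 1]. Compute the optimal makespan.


Apply Johnson's rule:
  Group 1 (a <= b): [(1, 2, 11), (2, 8, 9), (3, 8, 8)]
  Group 2 (a > b): [(4, 7, 1)]
Optimal job order: [1, 2, 3, 4]
Schedule:
  Job 1: M1 done at 2, M2 done at 13
  Job 2: M1 done at 10, M2 done at 22
  Job 3: M1 done at 18, M2 done at 30
  Job 4: M1 done at 25, M2 done at 31
Makespan = 31

31


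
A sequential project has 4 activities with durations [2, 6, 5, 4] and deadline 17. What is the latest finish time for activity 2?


LF(activity 2) = deadline - sum of successor durations
Successors: activities 3 through 4 with durations [5, 4]
Sum of successor durations = 9
LF = 17 - 9 = 8

8


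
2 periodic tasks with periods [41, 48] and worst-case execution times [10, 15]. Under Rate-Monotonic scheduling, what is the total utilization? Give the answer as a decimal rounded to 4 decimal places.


Compute individual utilizations (exact fractions):
  Task 1: C/T = 10/41 (approx. 0.2439)
  Task 2: C/T = 15/48 = 5/16 (approx. 0.3125)
Total utilization U = 10/41 + 5/16 = 365/656
Rounded to 4 decimal places: U = 0.5564
RM (Liu & Layland) bound for 2 tasks = 0.828427; compare with U = 365/656 (approx. 0.556402)
U <= bound, so schedulable by RM sufficient condition.

0.5564


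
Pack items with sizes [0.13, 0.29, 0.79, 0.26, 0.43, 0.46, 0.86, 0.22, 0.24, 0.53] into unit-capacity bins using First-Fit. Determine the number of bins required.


Place items sequentially using First-Fit:
  Item 0.13 -> new Bin 1
  Item 0.29 -> Bin 1 (now 0.42)
  Item 0.79 -> new Bin 2
  Item 0.26 -> Bin 1 (now 0.68)
  Item 0.43 -> new Bin 3
  Item 0.46 -> Bin 3 (now 0.89)
  Item 0.86 -> new Bin 4
  Item 0.22 -> Bin 1 (now 0.9)
  Item 0.24 -> new Bin 5
  Item 0.53 -> Bin 5 (now 0.77)
Total bins used = 5

5


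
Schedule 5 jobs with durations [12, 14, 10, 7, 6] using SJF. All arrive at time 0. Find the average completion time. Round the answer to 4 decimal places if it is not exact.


SJF order (ascending): [6, 7, 10, 12, 14]
Completion times:
  Job 1: burst=6, C=6
  Job 2: burst=7, C=13
  Job 3: burst=10, C=23
  Job 4: burst=12, C=35
  Job 5: burst=14, C=49
Average completion = 126/5 = 25.2

25.2


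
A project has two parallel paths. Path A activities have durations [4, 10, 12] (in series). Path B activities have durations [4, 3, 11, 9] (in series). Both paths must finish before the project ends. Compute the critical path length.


Path A total = 4 + 10 + 12 = 26
Path B total = 4 + 3 + 11 + 9 = 27
Critical path = longest path = max(26, 27) = 27

27


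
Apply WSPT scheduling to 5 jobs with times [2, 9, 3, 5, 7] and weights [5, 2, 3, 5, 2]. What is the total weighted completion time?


Compute p/w ratios and sort ascending (WSPT): [(2, 5), (3, 3), (5, 5), (7, 2), (9, 2)]
Compute weighted completion times:
  Job (p=2,w=5): C=2, w*C=5*2=10
  Job (p=3,w=3): C=5, w*C=3*5=15
  Job (p=5,w=5): C=10, w*C=5*10=50
  Job (p=7,w=2): C=17, w*C=2*17=34
  Job (p=9,w=2): C=26, w*C=2*26=52
Total weighted completion time = 161

161


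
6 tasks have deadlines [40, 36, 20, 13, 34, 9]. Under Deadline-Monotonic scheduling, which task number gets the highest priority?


Sort tasks by relative deadline (ascending):
  Task 6: deadline = 9
  Task 4: deadline = 13
  Task 3: deadline = 20
  Task 5: deadline = 34
  Task 2: deadline = 36
  Task 1: deadline = 40
Priority order (highest first): [6, 4, 3, 5, 2, 1]
Highest priority task = 6

6


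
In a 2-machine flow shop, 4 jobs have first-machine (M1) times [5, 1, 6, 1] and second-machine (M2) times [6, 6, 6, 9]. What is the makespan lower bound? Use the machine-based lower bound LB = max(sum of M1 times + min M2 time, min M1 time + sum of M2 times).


LB1 = sum(M1 times) + min(M2 times) = 13 + 6 = 19
LB2 = min(M1 times) + sum(M2 times) = 1 + 27 = 28
Lower bound = max(LB1, LB2) = max(19, 28) = 28

28


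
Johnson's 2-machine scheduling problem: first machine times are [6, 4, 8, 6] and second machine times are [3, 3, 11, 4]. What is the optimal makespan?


Apply Johnson's rule:
  Group 1 (a <= b): [(3, 8, 11)]
  Group 2 (a > b): [(4, 6, 4), (1, 6, 3), (2, 4, 3)]
Optimal job order: [3, 4, 1, 2]
Schedule:
  Job 3: M1 done at 8, M2 done at 19
  Job 4: M1 done at 14, M2 done at 23
  Job 1: M1 done at 20, M2 done at 26
  Job 2: M1 done at 24, M2 done at 29
Makespan = 29

29


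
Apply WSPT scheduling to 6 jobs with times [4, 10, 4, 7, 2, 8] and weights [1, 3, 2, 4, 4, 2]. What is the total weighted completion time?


Compute p/w ratios and sort ascending (WSPT): [(2, 4), (7, 4), (4, 2), (10, 3), (4, 1), (8, 2)]
Compute weighted completion times:
  Job (p=2,w=4): C=2, w*C=4*2=8
  Job (p=7,w=4): C=9, w*C=4*9=36
  Job (p=4,w=2): C=13, w*C=2*13=26
  Job (p=10,w=3): C=23, w*C=3*23=69
  Job (p=4,w=1): C=27, w*C=1*27=27
  Job (p=8,w=2): C=35, w*C=2*35=70
Total weighted completion time = 236

236


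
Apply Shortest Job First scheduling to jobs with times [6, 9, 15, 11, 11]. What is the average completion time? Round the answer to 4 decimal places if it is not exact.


SJF order (ascending): [6, 9, 11, 11, 15]
Completion times:
  Job 1: burst=6, C=6
  Job 2: burst=9, C=15
  Job 3: burst=11, C=26
  Job 4: burst=11, C=37
  Job 5: burst=15, C=52
Average completion = 136/5 = 27.2

27.2


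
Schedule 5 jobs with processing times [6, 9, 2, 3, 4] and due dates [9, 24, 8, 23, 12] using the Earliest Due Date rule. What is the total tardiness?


Sort by due date (EDD order): [(2, 8), (6, 9), (4, 12), (3, 23), (9, 24)]
Compute completion times and tardiness:
  Job 1: p=2, d=8, C=2, tardiness=max(0,2-8)=0
  Job 2: p=6, d=9, C=8, tardiness=max(0,8-9)=0
  Job 3: p=4, d=12, C=12, tardiness=max(0,12-12)=0
  Job 4: p=3, d=23, C=15, tardiness=max(0,15-23)=0
  Job 5: p=9, d=24, C=24, tardiness=max(0,24-24)=0
Total tardiness = 0

0


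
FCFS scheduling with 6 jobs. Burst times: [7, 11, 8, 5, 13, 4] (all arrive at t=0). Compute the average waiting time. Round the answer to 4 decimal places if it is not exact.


FCFS order (as given): [7, 11, 8, 5, 13, 4]
Waiting times:
  Job 1: wait = 0
  Job 2: wait = 7
  Job 3: wait = 18
  Job 4: wait = 26
  Job 5: wait = 31
  Job 6: wait = 44
Sum of waiting times = 126
Average waiting time = 126/6 = 21.0

21.0


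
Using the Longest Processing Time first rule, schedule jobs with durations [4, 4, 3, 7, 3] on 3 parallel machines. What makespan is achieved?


Sort jobs in decreasing order (LPT): [7, 4, 4, 3, 3]
Assign each job to the least loaded machine:
  Machine 1: jobs [7], load = 7
  Machine 2: jobs [4, 3], load = 7
  Machine 3: jobs [4, 3], load = 7
Makespan = max load = 7

7


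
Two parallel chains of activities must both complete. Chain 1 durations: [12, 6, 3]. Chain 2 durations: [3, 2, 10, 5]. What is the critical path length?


Path A total = 12 + 6 + 3 = 21
Path B total = 3 + 2 + 10 + 5 = 20
Critical path = longest path = max(21, 20) = 21

21


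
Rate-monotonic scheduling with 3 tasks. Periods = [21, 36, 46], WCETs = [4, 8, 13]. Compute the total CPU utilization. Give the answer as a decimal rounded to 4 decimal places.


Compute individual utilizations (exact fractions):
  Task 1: C/T = 4/21 (approx. 0.1905)
  Task 2: C/T = 8/36 = 2/9 (approx. 0.2222)
  Task 3: C/T = 13/46 (approx. 0.2826)
Total utilization U = 4/21 + 2/9 + 13/46 = 2015/2898
Rounded to 4 decimal places: U = 0.6953
RM (Liu & Layland) bound for 3 tasks = 0.779763; compare with U = 2015/2898 (approx. 0.695307)
U <= bound, so schedulable by RM sufficient condition.

0.6953


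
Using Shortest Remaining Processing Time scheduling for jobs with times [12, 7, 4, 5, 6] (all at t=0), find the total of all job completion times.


Since all jobs arrive at t=0, SRPT equals SPT ordering.
SPT order: [4, 5, 6, 7, 12]
Completion times:
  Job 1: p=4, C=4
  Job 2: p=5, C=9
  Job 3: p=6, C=15
  Job 4: p=7, C=22
  Job 5: p=12, C=34
Total completion time = 4 + 9 + 15 + 22 + 34 = 84

84


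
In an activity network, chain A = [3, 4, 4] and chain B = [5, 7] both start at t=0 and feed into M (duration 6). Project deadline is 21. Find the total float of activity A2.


Forward pass: ES(A2) = sum of predecessors on chain A = 3
EF = ES + duration = 3 + 4 = 7
Backward pass: LF(M) = deadline = 21; LS(M) = 21 - 6 = 15
LF(A2) = LS(M) - sum(successors on chain A) = 15 - 4 = 11
LS = LF - duration = 11 - 4 = 7
Total float = LS - ES = 7 - 3 = 4

4


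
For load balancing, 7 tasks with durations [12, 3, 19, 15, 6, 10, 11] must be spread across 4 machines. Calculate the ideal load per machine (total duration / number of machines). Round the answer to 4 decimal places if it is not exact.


Total processing time = 12 + 3 + 19 + 15 + 6 + 10 + 11 = 76
Number of machines = 4
Ideal balanced load = 76 / 4 = 19.0

19.0


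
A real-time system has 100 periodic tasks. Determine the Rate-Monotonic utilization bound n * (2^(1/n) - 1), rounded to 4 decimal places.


Compute 2^(1/100) = 1.0069555501
Subtract 1: 1.0069555501 - 1 = 0.0069555501
Multiply by n: 100 * 0.0069555501 = 0.6955550100
Round to 4 dp: 0.6956

0.6956
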